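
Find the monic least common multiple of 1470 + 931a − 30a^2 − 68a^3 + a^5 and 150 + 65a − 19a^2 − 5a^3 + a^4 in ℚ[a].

−7350 − 3185a + 1081a^2 + 310a^3 − 68a^4 − 5a^5 + a^6

By polynomial division,
  a^5 − 68a^3 − 30a^2 + 931a + 1470 = (a + 5)(a^4 − 5a^3 − 19a^2 + 65a + 150) + (−24a^3 + 456a + 720)
  a^4 − 5a^3 − 19a^2 + 65a + 150 = (−(1/24)a + 5/24)(−24a^3 + 456a + 720) + (0)
Last nonzero remainder: −24a^3 + 456a + 720. Dividing through by −24 gives the monic gcd a^3 − 19a − 30.
Then lcm(f, g) = f·g / gcd(f, g); expanding and making the result monic gives the answer.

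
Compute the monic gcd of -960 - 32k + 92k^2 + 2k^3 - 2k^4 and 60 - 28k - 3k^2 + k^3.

-30 - k + k^2

Euclidean algorithm in ℚ[k]:
  -2k^4 + 2k^3 + 92k^2 - 32k - 960 = (-2k - 4)(k^3 - 3k^2 - 28k + 60) + (24k^2 - 24k - 720)
  k^3 - 3k^2 - 28k + 60 = ((1/24)k - 1/12)(24k^2 - 24k - 720) + (0)
Last nonzero remainder: 24k^2 - 24k - 720. Dividing through by 24 gives the monic gcd k^2 - k - 30.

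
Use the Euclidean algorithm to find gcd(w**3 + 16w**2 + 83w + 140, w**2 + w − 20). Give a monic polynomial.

w + 5

By polynomial division,
  w**3 + 16w**2 + 83w + 140 = (w + 15)(w**2 + w − 20) + (88w + 440)
  w**2 + w − 20 = ((1/88)w − 1/22)(88w + 440) + (0)
Last nonzero remainder: 88w + 440. Dividing through by 88 gives the monic gcd w + 5.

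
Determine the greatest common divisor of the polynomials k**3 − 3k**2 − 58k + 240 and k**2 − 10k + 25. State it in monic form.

Repeated division with remainder:
  k**3 − 3k**2 − 58k + 240 = (k + 7)(k**2 − 10k + 25) + (−13k + 65)
  k**2 − 10k + 25 = (−(1/13)k + 5/13)(−13k + 65) + (0)
Last nonzero remainder: −13k + 65. Dividing through by −13 gives the monic gcd k − 5.

k − 5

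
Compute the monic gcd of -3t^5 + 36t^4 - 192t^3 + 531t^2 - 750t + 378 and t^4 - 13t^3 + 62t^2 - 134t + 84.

t^3 - 7t^2 + 20t - 14

By polynomial division,
  -3t^5 + 36t^4 - 192t^3 + 531t^2 - 750t + 378 = (-3t - 3)(t^4 - 13t^3 + 62t^2 - 134t + 84) + (-45t^3 + 315t^2 - 900t + 630)
  t^4 - 13t^3 + 62t^2 - 134t + 84 = (-(1/45)t + 2/15)(-45t^3 + 315t^2 - 900t + 630) + (0)
Last nonzero remainder: -45t^3 + 315t^2 - 900t + 630. Dividing through by -45 gives the monic gcd t^3 - 7t^2 + 20t - 14.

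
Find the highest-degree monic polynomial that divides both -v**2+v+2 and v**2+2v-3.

Apply the Euclidean algorithm:
  -v**2+v+2 = (-1)(v**2+2v-3) + (3v-1)
  v**2+2v-3 = ((1/3)v+7/9)(3v-1) + (-20/9)
  3v-1 = (-(27/20)v+9/20)(-20/9) + (0)
The last nonzero remainder is the constant -20/9, so the polynomials are coprime and gcd = 1.

1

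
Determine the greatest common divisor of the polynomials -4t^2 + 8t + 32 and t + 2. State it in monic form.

t + 2

By polynomial division,
  -4t^2 + 8t + 32 = (-4t + 16)(t + 2) + (0)
The last nonzero remainder t + 2 is already monic.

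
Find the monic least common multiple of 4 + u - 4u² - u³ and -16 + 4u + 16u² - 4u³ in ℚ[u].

16 - 17u² + u⁴

By polynomial division,
  -u³ - 4u² + u + 4 = (1/4)(-4u³ + 16u² + 4u - 16) + (-8u² + 8)
  -4u³ + 16u² + 4u - 16 = ((1/2)u - 2)(-8u² + 8) + (0)
Last nonzero remainder: -8u² + 8. Dividing through by -8 gives the monic gcd u² - 1.
Then lcm(f, g) = f·g / gcd(f, g); expanding and making the result monic gives the answer.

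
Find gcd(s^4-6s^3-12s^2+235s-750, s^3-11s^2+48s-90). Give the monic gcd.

Apply the Euclidean algorithm:
  s^4-6s^3-12s^2+235s-750 = (s+5)(s^3-11s^2+48s-90) + (-5s^2+85s-300)
  s^3-11s^2+48s-90 = (-(1/5)s-6/5)(-5s^2+85s-300) + (90s-450)
  -5s^2+85s-300 = (-(1/18)s+2/3)(90s-450) + (0)
Last nonzero remainder: 90s-450. Dividing through by 90 gives the monic gcd s-5.

s-5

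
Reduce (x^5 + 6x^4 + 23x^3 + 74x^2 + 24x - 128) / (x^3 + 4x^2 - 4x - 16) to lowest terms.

(x^3 + 15x - 16)/(x - 2)

Euclidean algorithm in ℚ[x]:
  x^5 + 6x^4 + 23x^3 + 74x^2 + 24x - 128 = (x^2 + 2x + 19)(x^3 + 4x^2 - 4x - 16) + (22x^2 + 132x + 176)
  x^3 + 4x^2 - 4x - 16 = ((1/22)x - 1/11)(22x^2 + 132x + 176) + (0)
Last nonzero remainder: 22x^2 + 132x + 176. Dividing through by 22 gives the monic gcd x^2 + 6x + 8.
Cancel x^2 + 6x + 8 from numerator and denominator to get the reduced form.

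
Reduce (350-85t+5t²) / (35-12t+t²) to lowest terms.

Euclidean algorithm in ℚ[t]:
  5t²-85t+350 = (5)(t²-12t+35) + (-25t+175)
  t²-12t+35 = (-(1/25)t+1/5)(-25t+175) + (0)
Last nonzero remainder: -25t+175. Dividing through by -25 gives the monic gcd t-7.
Cancel t-7 from numerator and denominator to get the reduced form.

(-50+5t)/(-5+t)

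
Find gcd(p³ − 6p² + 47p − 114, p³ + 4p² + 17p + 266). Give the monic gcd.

Apply the Euclidean algorithm:
  p³ − 6p² + 47p − 114 = (p³ + 4p² + 17p + 266) + (−10p² + 30p − 380)
  p³ + 4p² + 17p + 266 = (−(1/10)p − 7/10)(−10p² + 30p − 380) + (0)
Last nonzero remainder: −10p² + 30p − 380. Dividing through by −10 gives the monic gcd p² − 3p + 38.

p² − 3p + 38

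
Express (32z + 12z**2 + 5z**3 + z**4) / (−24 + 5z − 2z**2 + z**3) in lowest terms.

(4z + z**2)/(−3 + z)

By polynomial division,
  z**4 + 5z**3 + 12z**2 + 32z = (z + 7)(z**3 − 2z**2 + 5z − 24) + (21z**2 + 21z + 168)
  z**3 − 2z**2 + 5z − 24 = ((1/21)z − 1/7)(21z**2 + 21z + 168) + (0)
Last nonzero remainder: 21z**2 + 21z + 168. Dividing through by 21 gives the monic gcd z**2 + z + 8.
Cancel z**2 + z + 8 from numerator and denominator to get the reduced form.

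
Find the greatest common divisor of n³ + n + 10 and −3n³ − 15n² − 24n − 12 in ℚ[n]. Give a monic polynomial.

n + 2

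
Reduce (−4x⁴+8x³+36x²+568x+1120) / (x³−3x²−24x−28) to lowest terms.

(−4x²−12x−80)/(x+2)

Apply the Euclidean algorithm:
  −4x⁴+8x³+36x²+568x+1120 = (−4x−4)(x³−3x²−24x−28) + (−72x²+360x+1008)
  x³−3x²−24x−28 = (−(1/72)x−1/36)(−72x²+360x+1008) + (0)
Last nonzero remainder: −72x²+360x+1008. Dividing through by −72 gives the monic gcd x²−5x−14.
Cancel x²−5x−14 from numerator and denominator to get the reduced form.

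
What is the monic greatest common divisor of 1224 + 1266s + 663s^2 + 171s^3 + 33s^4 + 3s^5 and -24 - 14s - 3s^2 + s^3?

Repeated division with remainder:
  3s^5 + 33s^4 + 171s^3 + 663s^2 + 1266s + 1224 = (3s^2 + 42s + 339)(s^3 - 3s^2 - 14s - 24) + (2340s^2 + 7020s + 9360)
  s^3 - 3s^2 - 14s - 24 = ((1/2340)s - 1/390)(2340s^2 + 7020s + 9360) + (0)
Last nonzero remainder: 2340s^2 + 7020s + 9360. Dividing through by 2340 gives the monic gcd s^2 + 3s + 4.

4 + 3s + s^2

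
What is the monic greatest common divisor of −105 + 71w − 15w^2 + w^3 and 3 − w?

By polynomial division,
  w^3 − 15w^2 + 71w − 105 = (−w^2 + 12w − 35)(−w + 3) + (0)
Last nonzero remainder: −w + 3. Dividing through by −1 gives the monic gcd w − 3.

−3 + w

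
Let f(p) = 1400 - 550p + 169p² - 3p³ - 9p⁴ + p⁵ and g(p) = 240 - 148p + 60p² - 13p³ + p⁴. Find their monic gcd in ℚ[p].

Apply the Euclidean algorithm:
  p⁵ - 9p⁴ - 3p³ + 169p² - 550p + 1400 = (p + 4)(p⁴ - 13p³ + 60p² - 148p + 240) + (-11p³ + 77p² - 198p + 440)
  p⁴ - 13p³ + 60p² - 148p + 240 = (-(1/11)p + 6/11)(-11p³ + 77p² - 198p + 440) + (0)
Last nonzero remainder: -11p³ + 77p² - 198p + 440. Dividing through by -11 gives the monic gcd p³ - 7p² + 18p - 40.

-40 + 18p - 7p² + p³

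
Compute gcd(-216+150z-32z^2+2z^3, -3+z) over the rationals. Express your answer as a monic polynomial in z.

-3+z

Apply the Euclidean algorithm:
  2z^3-32z^2+150z-216 = (2z^2-26z+72)(z-3) + (0)
The last nonzero remainder z-3 is already monic.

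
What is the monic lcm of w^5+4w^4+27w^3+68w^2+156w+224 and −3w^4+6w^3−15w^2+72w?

Euclidean algorithm in ℚ[w]:
  w^5+4w^4+27w^3+68w^2+156w+224 = (−(1/3)w−2)(−3w^4+6w^3−15w^2+72w) + (34w^3+62w^2+300w+224)
  −3w^4+6w^3−15w^2+72w = (−(3/34)w+195/578)(34w^3+62w^2+300w+224) + (−(2730/289)w^2−(2730/289)w−21840/289)
  34w^3+62w^2+300w+224 = (−(4913/1365)w−578/195)(−(2730/289)w^2−(2730/289)w−21840/289) + (0)
Last nonzero remainder: −(2730/289)w^2−(2730/289)w−21840/289. Dividing through by −2730/289 gives the monic gcd w^2+w+8.
Then lcm(f, g) = f·g / gcd(f, g); expanding and making the result monic gives the answer.

w^7+w^6+15w^5−13w^4−48w^3−244w^2−672w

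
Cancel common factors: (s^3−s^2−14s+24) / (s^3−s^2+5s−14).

Euclidean algorithm in ℚ[s]:
  s^3−s^2−14s+24 = (s^3−s^2+5s−14) + (−19s+38)
  s^3−s^2+5s−14 = (−(1/19)s^2−(1/19)s−7/19)(−19s+38) + (0)
Last nonzero remainder: −19s+38. Dividing through by −19 gives the monic gcd s−2.
Cancel s−2 from numerator and denominator to get the reduced form.

(s^2+s−12)/(s^2+s+7)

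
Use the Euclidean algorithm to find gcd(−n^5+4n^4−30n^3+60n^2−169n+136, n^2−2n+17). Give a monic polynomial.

n^2−2n+17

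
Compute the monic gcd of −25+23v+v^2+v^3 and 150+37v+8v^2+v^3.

25+2v+v^2

Repeated division with remainder:
  v^3+v^2+23v−25 = (v^3+8v^2+37v+150) + (−7v^2−14v−175)
  v^3+8v^2+37v+150 = (−(1/7)v−6/7)(−7v^2−14v−175) + (0)
Last nonzero remainder: −7v^2−14v−175. Dividing through by −7 gives the monic gcd v^2+2v+25.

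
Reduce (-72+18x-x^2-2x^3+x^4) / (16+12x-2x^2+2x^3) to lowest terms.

Euclidean algorithm in ℚ[x]:
  x^4-2x^3-x^2+18x-72 = ((1/2)x-1/2)(2x^3-2x^2+12x+16) + (-8x^2+16x-64)
  2x^3-2x^2+12x+16 = (-(1/4)x-1/4)(-8x^2+16x-64) + (0)
Last nonzero remainder: -8x^2+16x-64. Dividing through by -8 gives the monic gcd x^2-2x+8.
Cancel x^2-2x+8 from numerator and denominator to get the reduced form.

(-9+x^2)/(2+2x)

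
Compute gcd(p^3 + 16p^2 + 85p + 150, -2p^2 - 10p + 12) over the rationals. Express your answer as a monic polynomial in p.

p + 6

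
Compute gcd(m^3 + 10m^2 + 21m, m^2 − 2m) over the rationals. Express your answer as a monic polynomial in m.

By polynomial division,
  m^3 + 10m^2 + 21m = (m + 12)(m^2 − 2m) + (45m)
  m^2 − 2m = ((1/45)m − 2/45)(45m) + (0)
Last nonzero remainder: 45m. Dividing through by 45 gives the monic gcd m.

m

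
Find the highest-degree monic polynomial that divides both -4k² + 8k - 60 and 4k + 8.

Repeated division with remainder:
  -4k² + 8k - 60 = (-k + 4)(4k + 8) + (-92)
  4k + 8 = (-(1/23)k - 2/23)(-92) + (0)
The last nonzero remainder is the constant -92, so the polynomials are coprime and gcd = 1.

1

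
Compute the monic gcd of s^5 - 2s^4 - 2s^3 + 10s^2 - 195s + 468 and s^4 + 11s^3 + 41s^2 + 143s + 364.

By polynomial division,
  s^5 - 2s^4 - 2s^3 + 10s^2 - 195s + 468 = (s - 13)(s^4 + 11s^3 + 41s^2 + 143s + 364) + (100s^3 + 400s^2 + 1300s + 5200)
  s^4 + 11s^3 + 41s^2 + 143s + 364 = ((1/100)s + 7/100)(100s^3 + 400s^2 + 1300s + 5200) + (0)
Last nonzero remainder: 100s^3 + 400s^2 + 1300s + 5200. Dividing through by 100 gives the monic gcd s^3 + 4s^2 + 13s + 52.

s^3 + 4s^2 + 13s + 52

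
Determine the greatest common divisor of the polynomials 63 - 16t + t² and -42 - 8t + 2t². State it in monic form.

Euclidean algorithm in ℚ[t]:
  t² - 16t + 63 = (1/2)(2t² - 8t - 42) + (-12t + 84)
  2t² - 8t - 42 = (-(1/6)t - 1/2)(-12t + 84) + (0)
Last nonzero remainder: -12t + 84. Dividing through by -12 gives the monic gcd t - 7.

-7 + t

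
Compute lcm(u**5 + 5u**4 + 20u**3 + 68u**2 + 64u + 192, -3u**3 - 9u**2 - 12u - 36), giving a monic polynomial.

Apply the Euclidean algorithm:
  u**5 + 5u**4 + 20u**3 + 68u**2 + 64u + 192 = (-(1/3)u**2 - (2/3)u - 10/3)(-3u**3 - 9u**2 - 12u - 36) + (18u**2 + 72)
  -3u**3 - 9u**2 - 12u - 36 = (-(1/6)u - 1/2)(18u**2 + 72) + (0)
Last nonzero remainder: 18u**2 + 72. Dividing through by 18 gives the monic gcd u**2 + 4.
Then lcm(f, g) = f·g / gcd(f, g); expanding and making the result monic gives the answer.

u**6 + 8u**5 + 35u**4 + 128u**3 + 268u**2 + 384u + 576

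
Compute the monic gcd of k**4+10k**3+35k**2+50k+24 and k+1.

k+1

Repeated division with remainder:
  k**4+10k**3+35k**2+50k+24 = (k**3+9k**2+26k+24)(k+1) + (0)
The last nonzero remainder k+1 is already monic.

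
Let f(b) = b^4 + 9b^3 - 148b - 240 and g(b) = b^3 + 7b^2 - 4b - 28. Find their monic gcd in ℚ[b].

b + 2

Apply the Euclidean algorithm:
  b^4 + 9b^3 - 148b - 240 = (b + 2)(b^3 + 7b^2 - 4b - 28) + (-10b^2 - 112b - 184)
  b^3 + 7b^2 - 4b - 28 = (-(1/10)b + 21/50)(-10b^2 - 112b - 184) + ((616/25)b + 1232/25)
  -10b^2 - 112b - 184 = (-(125/308)b - 575/154)((616/25)b + 1232/25) + (0)
Last nonzero remainder: (616/25)b + 1232/25. Dividing through by 616/25 gives the monic gcd b + 2.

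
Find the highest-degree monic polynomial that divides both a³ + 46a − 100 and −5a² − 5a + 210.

1

Apply the Euclidean algorithm:
  a³ + 46a − 100 = (−(1/5)a + 1/5)(−5a² − 5a + 210) + (89a − 142)
  −5a² − 5a + 210 = (−(5/89)a − 1155/7921)(89a − 142) + (1499400/7921)
  89a − 142 = ((704969/1499400)a − 562391/749700)(1499400/7921) + (0)
The last nonzero remainder is the constant 1499400/7921, so the polynomials are coprime and gcd = 1.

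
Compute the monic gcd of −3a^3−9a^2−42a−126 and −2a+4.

1

By polynomial division,
  −3a^3−9a^2−42a−126 = ((3/2)a^2+(15/2)a+36)(−2a+4) + (−270)
  −2a+4 = ((1/135)a−2/135)(−270) + (0)
The last nonzero remainder is the constant −270, so the polynomials are coprime and gcd = 1.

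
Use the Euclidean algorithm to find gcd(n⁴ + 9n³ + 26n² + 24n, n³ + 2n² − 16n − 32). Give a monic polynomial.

n² + 6n + 8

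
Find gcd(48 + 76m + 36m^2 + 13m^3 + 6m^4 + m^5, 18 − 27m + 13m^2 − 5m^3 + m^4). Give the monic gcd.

6 − m + m^2

Euclidean algorithm in ℚ[m]:
  m^5 + 6m^4 + 13m^3 + 36m^2 + 76m + 48 = (m + 11)(m^4 − 5m^3 + 13m^2 − 27m + 18) + (55m^3 − 80m^2 + 355m − 150)
  m^4 − 5m^3 + 13m^2 − 27m + 18 = ((1/55)m − 39/605)(55m^3 − 80m^2 + 355m − 150) + ((168/121)m^2 − (168/121)m + 1008/121)
  55m^3 − 80m^2 + 355m − 150 = ((6655/168)m − 3025/168)((168/121)m^2 − (168/121)m + 1008/121) + (0)
Last nonzero remainder: (168/121)m^2 − (168/121)m + 1008/121. Dividing through by 168/121 gives the monic gcd m^2 − m + 6.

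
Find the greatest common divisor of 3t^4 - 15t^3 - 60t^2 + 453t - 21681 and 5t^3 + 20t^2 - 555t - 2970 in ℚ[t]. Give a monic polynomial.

t^2 - 2t - 99

By polynomial division,
  3t^4 - 15t^3 - 60t^2 + 453t - 21681 = ((3/5)t - 27/5)(5t^3 + 20t^2 - 555t - 2970) + (381t^2 - 762t - 37719)
  5t^3 + 20t^2 - 555t - 2970 = ((5/381)t + 10/127)(381t^2 - 762t - 37719) + (0)
Last nonzero remainder: 381t^2 - 762t - 37719. Dividing through by 381 gives the monic gcd t^2 - 2t - 99.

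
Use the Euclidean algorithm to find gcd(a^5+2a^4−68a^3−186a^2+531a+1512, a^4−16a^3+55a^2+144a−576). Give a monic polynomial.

Euclidean algorithm in ℚ[a]:
  a^5+2a^4−68a^3−186a^2+531a+1512 = (a+18)(a^4−16a^3+55a^2+144a−576) + (165a^3−1320a^2−1485a+11880)
  a^4−16a^3+55a^2+144a−576 = ((1/165)a−8/165)(165a^3−1320a^2−1485a+11880) + (0)
Last nonzero remainder: 165a^3−1320a^2−1485a+11880. Dividing through by 165 gives the monic gcd a^3−8a^2−9a+72.

a^3−8a^2−9a+72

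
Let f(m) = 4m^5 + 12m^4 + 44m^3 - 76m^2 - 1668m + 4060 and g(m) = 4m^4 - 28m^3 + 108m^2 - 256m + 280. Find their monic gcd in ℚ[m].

Euclidean algorithm in ℚ[m]:
  4m^5 + 12m^4 + 44m^3 - 76m^2 - 1668m + 4060 = (m + 10)(4m^4 - 28m^3 + 108m^2 - 256m + 280) + (216m^3 - 900m^2 + 612m + 1260)
  4m^4 - 28m^3 + 108m^2 - 256m + 280 = ((1/54)m - 17/324)(216m^3 - 900m^2 + 612m + 1260) + ((445/9)m^2 - (2225/9)m + 3115/9)
  216m^3 - 900m^2 + 612m + 1260 = ((1944/445)m + 324/89)((445/9)m^2 - (2225/9)m + 3115/9) + (0)
Last nonzero remainder: (445/9)m^2 - (2225/9)m + 3115/9. Dividing through by 445/9 gives the monic gcd m^2 - 5m + 7.

m^2 - 5m + 7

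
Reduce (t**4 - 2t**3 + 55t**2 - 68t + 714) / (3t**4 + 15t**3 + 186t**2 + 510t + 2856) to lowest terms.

(t**2 - 2t + 21)/(3t**2 + 15t + 84)

Apply the Euclidean algorithm:
  t**4 - 2t**3 + 55t**2 - 68t + 714 = (1/3)(3t**4 + 15t**3 + 186t**2 + 510t + 2856) + (-7t**3 - 7t**2 - 238t - 238)
  3t**4 + 15t**3 + 186t**2 + 510t + 2856 = (-(3/7)t - 12/7)(-7t**3 - 7t**2 - 238t - 238) + (72t**2 + 2448)
  -7t**3 - 7t**2 - 238t - 238 = (-(7/72)t - 7/72)(72t**2 + 2448) + (0)
Last nonzero remainder: 72t**2 + 2448. Dividing through by 72 gives the monic gcd t**2 + 34.
Cancel t**2 + 34 from numerator and denominator to get the reduced form.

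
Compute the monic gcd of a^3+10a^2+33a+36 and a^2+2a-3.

Apply the Euclidean algorithm:
  a^3+10a^2+33a+36 = (a+8)(a^2+2a-3) + (20a+60)
  a^2+2a-3 = ((1/20)a-1/20)(20a+60) + (0)
Last nonzero remainder: 20a+60. Dividing through by 20 gives the monic gcd a+3.

a+3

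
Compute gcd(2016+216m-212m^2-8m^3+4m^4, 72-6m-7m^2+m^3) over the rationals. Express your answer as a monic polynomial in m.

-12-m+m^2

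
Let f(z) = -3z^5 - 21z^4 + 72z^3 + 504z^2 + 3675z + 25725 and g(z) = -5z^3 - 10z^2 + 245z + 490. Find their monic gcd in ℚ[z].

z^2 - 49

Euclidean algorithm in ℚ[z]:
  -3z^5 - 21z^4 + 72z^3 + 504z^2 + 3675z + 25725 = ((3/5)z^2 + 3z + 9)(-5z^3 - 10z^2 + 245z + 490) + (-435z^2 + 21315)
  -5z^3 - 10z^2 + 245z + 490 = ((1/87)z + 2/87)(-435z^2 + 21315) + (0)
Last nonzero remainder: -435z^2 + 21315. Dividing through by -435 gives the monic gcd z^2 - 49.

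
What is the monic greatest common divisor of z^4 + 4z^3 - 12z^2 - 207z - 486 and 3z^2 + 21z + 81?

Apply the Euclidean algorithm:
  z^4 + 4z^3 - 12z^2 - 207z - 486 = ((1/3)z^2 - z - 6)(3z^2 + 21z + 81) + (0)
Last nonzero remainder: 3z^2 + 21z + 81. Dividing through by 3 gives the monic gcd z^2 + 7z + 27.

z^2 + 7z + 27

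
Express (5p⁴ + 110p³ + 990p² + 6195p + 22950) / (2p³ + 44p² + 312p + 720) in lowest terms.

(5p³ + 60p² + 390p + 2295)/(2p² + 24p + 72)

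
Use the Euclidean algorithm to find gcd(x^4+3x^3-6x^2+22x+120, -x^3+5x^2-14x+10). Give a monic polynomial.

x^2-4x+10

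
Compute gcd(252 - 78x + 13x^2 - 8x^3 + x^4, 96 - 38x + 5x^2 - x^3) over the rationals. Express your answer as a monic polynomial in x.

-3 + x

Apply the Euclidean algorithm:
  x^4 - 8x^3 + 13x^2 - 78x + 252 = (-x + 3)(-x^3 + 5x^2 - 38x + 96) + (-40x^2 + 132x - 36)
  -x^3 + 5x^2 - 38x + 96 = ((1/40)x - 17/400)(-40x^2 + 132x - 36) + (-(3149/100)x + 9447/100)
  -40x^2 + 132x - 36 = ((4000/3149)x - 1200/3149)(-(3149/100)x + 9447/100) + (0)
Last nonzero remainder: -(3149/100)x + 9447/100. Dividing through by -3149/100 gives the monic gcd x - 3.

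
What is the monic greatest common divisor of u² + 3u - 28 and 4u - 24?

By polynomial division,
  u² + 3u - 28 = ((1/4)u + 9/4)(4u - 24) + (26)
  4u - 24 = ((2/13)u - 12/13)(26) + (0)
The last nonzero remainder is the constant 26, so the polynomials are coprime and gcd = 1.

1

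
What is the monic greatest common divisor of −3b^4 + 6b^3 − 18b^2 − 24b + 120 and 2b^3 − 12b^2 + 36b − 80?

By polynomial division,
  −3b^4 + 6b^3 − 18b^2 − 24b + 120 = (−(3/2)b − 6)(2b^3 − 12b^2 + 36b − 80) + (−36b^2 + 72b − 360)
  2b^3 − 12b^2 + 36b − 80 = (−(1/18)b + 2/9)(−36b^2 + 72b − 360) + (0)
Last nonzero remainder: −36b^2 + 72b − 360. Dividing through by −36 gives the monic gcd b^2 − 2b + 10.

b^2 − 2b + 10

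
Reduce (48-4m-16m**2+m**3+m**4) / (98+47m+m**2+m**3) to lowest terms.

Apply the Euclidean algorithm:
  m**4+m**3-16m**2-4m+48 = (m)(m**3+m**2+47m+98) + (-63m**2-102m+48)
  m**3+m**2+47m+98 = (-(1/63)m+13/1323)(-63m**2-102m+48) + ((21505/441)m+43010/441)
  -63m**2-102m+48 = (-(27783/21505)m+10584/21505)((21505/441)m+43010/441) + (0)
Last nonzero remainder: (21505/441)m+43010/441. Dividing through by 21505/441 gives the monic gcd m+2.
Cancel m+2 from numerator and denominator to get the reduced form.

(24-14m-m**2+m**3)/(49-m+m**2)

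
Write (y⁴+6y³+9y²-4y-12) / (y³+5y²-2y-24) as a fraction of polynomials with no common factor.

(y³+3y²-4)/(y²+2y-8)

By polynomial division,
  y⁴+6y³+9y²-4y-12 = (y+1)(y³+5y²-2y-24) + (6y²+22y+12)
  y³+5y²-2y-24 = ((1/6)y+2/9)(6y²+22y+12) + (-(80/9)y-80/3)
  6y²+22y+12 = (-(27/40)y-9/20)(-(80/9)y-80/3) + (0)
Last nonzero remainder: -(80/9)y-80/3. Dividing through by -80/9 gives the monic gcd y+3.
Cancel y+3 from numerator and denominator to get the reduced form.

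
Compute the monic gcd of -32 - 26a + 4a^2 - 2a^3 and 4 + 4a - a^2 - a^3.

1 + a

Repeated division with remainder:
  -2a^3 + 4a^2 - 26a - 32 = (2)(-a^3 - a^2 + 4a + 4) + (6a^2 - 34a - 40)
  -a^3 - a^2 + 4a + 4 = (-(1/6)a - 10/9)(6a^2 - 34a - 40) + (-(364/9)a - 364/9)
  6a^2 - 34a - 40 = (-(27/182)a + 90/91)(-(364/9)a - 364/9) + (0)
Last nonzero remainder: -(364/9)a - 364/9. Dividing through by -364/9 gives the monic gcd a + 1.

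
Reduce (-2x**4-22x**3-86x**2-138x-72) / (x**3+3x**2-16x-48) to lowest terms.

By polynomial division,
  -2x**4-22x**3-86x**2-138x-72 = (-2x-16)(x**3+3x**2-16x-48) + (-70x**2-490x-840)
  x**3+3x**2-16x-48 = (-(1/70)x+2/35)(-70x**2-490x-840) + (0)
Last nonzero remainder: -70x**2-490x-840. Dividing through by -70 gives the monic gcd x**2+7x+12.
Cancel x**2+7x+12 from numerator and denominator to get the reduced form.

(-2x**2-8x-6)/(x-4)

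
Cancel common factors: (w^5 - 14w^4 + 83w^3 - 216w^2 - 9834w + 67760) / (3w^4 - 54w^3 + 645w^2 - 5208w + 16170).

By polynomial division,
  w^5 - 14w^4 + 83w^3 - 216w^2 - 9834w + 67760 = ((1/3)w + 4/3)(3w^4 - 54w^3 + 645w^2 - 5208w + 16170) + (-60w^3 + 660w^2 - 8280w + 46200)
  3w^4 - 54w^3 + 645w^2 - 5208w + 16170 = (-(1/20)w + 7/20)(-60w^3 + 660w^2 - 8280w + 46200) + (0)
Last nonzero remainder: -60w^3 + 660w^2 - 8280w + 46200. Dividing through by -60 gives the monic gcd w^3 - 11w^2 + 138w - 770.
Cancel w^3 - 11w^2 + 138w - 770 from numerator and denominator to get the reduced form.

(w^2 - 3w - 88)/(3w - 21)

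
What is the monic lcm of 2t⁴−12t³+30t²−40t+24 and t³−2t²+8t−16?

t⁶−6t⁵+23t⁴−68t³+132t²−160t+96

Euclidean algorithm in ℚ[t]:
  2t⁴−12t³+30t²−40t+24 = (2t−8)(t³−2t²+8t−16) + (−2t²+56t−104)
  t³−2t²+8t−16 = (−(1/2)t−13)(−2t²+56t−104) + (684t−1368)
  −2t²+56t−104 = (−(1/342)t+13/171)(684t−1368) + (0)
Last nonzero remainder: 684t−1368. Dividing through by 684 gives the monic gcd t−2.
Then lcm(f, g) = f·g / gcd(f, g); expanding and making the result monic gives the answer.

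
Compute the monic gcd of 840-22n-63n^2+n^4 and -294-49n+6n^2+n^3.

Repeated division with remainder:
  n^4-63n^2-22n+840 = (n-6)(n^3+6n^2-49n-294) + (22n^2-22n-924)
  n^3+6n^2-49n-294 = ((1/22)n+7/22)(22n^2-22n-924) + (0)
Last nonzero remainder: 22n^2-22n-924. Dividing through by 22 gives the monic gcd n^2-n-42.

-42-n+n^2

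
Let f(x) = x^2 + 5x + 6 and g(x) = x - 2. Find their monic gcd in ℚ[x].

1

Apply the Euclidean algorithm:
  x^2 + 5x + 6 = (x + 7)(x - 2) + (20)
  x - 2 = ((1/20)x - 1/10)(20) + (0)
The last nonzero remainder is the constant 20, so the polynomials are coprime and gcd = 1.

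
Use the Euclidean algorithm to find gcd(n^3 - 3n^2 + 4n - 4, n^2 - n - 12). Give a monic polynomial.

Euclidean algorithm in ℚ[n]:
  n^3 - 3n^2 + 4n - 4 = (n - 2)(n^2 - n - 12) + (14n - 28)
  n^2 - n - 12 = ((1/14)n + 1/14)(14n - 28) + (-10)
  14n - 28 = (-(7/5)n + 14/5)(-10) + (0)
The last nonzero remainder is the constant -10, so the polynomials are coprime and gcd = 1.

1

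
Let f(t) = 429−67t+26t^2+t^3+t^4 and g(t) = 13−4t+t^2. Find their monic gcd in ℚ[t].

Euclidean algorithm in ℚ[t]:
  t^4+t^3+26t^2−67t+429 = (t^2+5t+33)(t^2−4t+13) + (0)
The last nonzero remainder t^2−4t+13 is already monic.

13−4t+t^2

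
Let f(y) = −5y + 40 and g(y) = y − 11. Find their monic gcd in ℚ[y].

1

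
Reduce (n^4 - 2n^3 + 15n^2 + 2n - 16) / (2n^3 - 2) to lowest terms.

(n^3 - n^2 + 14n + 16)/(2n^2 + 2n + 2)

Apply the Euclidean algorithm:
  n^4 - 2n^3 + 15n^2 + 2n - 16 = ((1/2)n - 1)(2n^3 - 2) + (15n^2 + 3n - 18)
  2n^3 - 2 = ((2/15)n - 2/75)(15n^2 + 3n - 18) + ((62/25)n - 62/25)
  15n^2 + 3n - 18 = ((375/62)n + 225/31)((62/25)n - 62/25) + (0)
Last nonzero remainder: (62/25)n - 62/25. Dividing through by 62/25 gives the monic gcd n - 1.
Cancel n - 1 from numerator and denominator to get the reduced form.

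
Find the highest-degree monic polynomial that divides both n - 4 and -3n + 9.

Apply the Euclidean algorithm:
  n - 4 = (-1/3)(-3n + 9) + (-1)
  -3n + 9 = (3n - 9)(-1) + (0)
The last nonzero remainder is the constant -1, so the polynomials are coprime and gcd = 1.

1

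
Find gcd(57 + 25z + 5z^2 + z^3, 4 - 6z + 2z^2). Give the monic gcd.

1

Repeated division with remainder:
  z^3 + 5z^2 + 25z + 57 = ((1/2)z + 4)(2z^2 - 6z + 4) + (47z + 41)
  2z^2 - 6z + 4 = ((2/47)z - 364/2209)(47z + 41) + (23760/2209)
  47z + 41 = ((103823/23760)z + 90569/23760)(23760/2209) + (0)
The last nonzero remainder is the constant 23760/2209, so the polynomials are coprime and gcd = 1.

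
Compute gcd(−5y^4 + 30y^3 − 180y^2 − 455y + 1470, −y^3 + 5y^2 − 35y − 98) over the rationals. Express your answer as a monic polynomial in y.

Repeated division with remainder:
  −5y^4 + 30y^3 − 180y^2 − 455y + 1470 = (5y − 5)(−y^3 + 5y^2 − 35y − 98) + (20y^2 − 140y + 980)
  −y^3 + 5y^2 − 35y − 98 = (−(1/20)y − 1/10)(20y^2 − 140y + 980) + (0)
Last nonzero remainder: 20y^2 − 140y + 980. Dividing through by 20 gives the monic gcd y^2 − 7y + 49.

y^2 − 7y + 49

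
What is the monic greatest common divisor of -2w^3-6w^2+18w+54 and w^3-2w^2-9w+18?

w^2-9

Apply the Euclidean algorithm:
  -2w^3-6w^2+18w+54 = (-2)(w^3-2w^2-9w+18) + (-10w^2+90)
  w^3-2w^2-9w+18 = (-(1/10)w+1/5)(-10w^2+90) + (0)
Last nonzero remainder: -10w^2+90. Dividing through by -10 gives the monic gcd w^2-9.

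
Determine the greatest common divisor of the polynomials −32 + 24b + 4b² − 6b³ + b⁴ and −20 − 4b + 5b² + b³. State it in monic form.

Repeated division with remainder:
  b⁴ − 6b³ + 4b² + 24b − 32 = (b − 11)(b³ + 5b² − 4b − 20) + (63b² − 252)
  b³ + 5b² − 4b − 20 = ((1/63)b + 5/63)(63b² − 252) + (0)
Last nonzero remainder: 63b² − 252. Dividing through by 63 gives the monic gcd b² − 4.

−4 + b²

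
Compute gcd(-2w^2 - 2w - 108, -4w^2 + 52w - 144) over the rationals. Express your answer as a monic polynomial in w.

1

Apply the Euclidean algorithm:
  -2w^2 - 2w - 108 = (1/2)(-4w^2 + 52w - 144) + (-28w - 36)
  -4w^2 + 52w - 144 = ((1/7)w - 100/49)(-28w - 36) + (-10656/49)
  -28w - 36 = ((343/2664)w + 49/296)(-10656/49) + (0)
The last nonzero remainder is the constant -10656/49, so the polynomials are coprime and gcd = 1.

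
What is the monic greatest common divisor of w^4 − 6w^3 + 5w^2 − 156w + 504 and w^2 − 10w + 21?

Euclidean algorithm in ℚ[w]:
  w^4 − 6w^3 + 5w^2 − 156w + 504 = (w^2 + 4w + 24)(w^2 − 10w + 21) + (0)
The last nonzero remainder w^2 − 10w + 21 is already monic.

w^2 − 10w + 21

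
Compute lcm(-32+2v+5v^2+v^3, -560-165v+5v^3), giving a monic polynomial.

224-46v-33v^2-2v^3+v^4

By polynomial division,
  v^3+5v^2+2v-32 = (1/5)(5v^3-165v-560) + (5v^2+35v+80)
  5v^3-165v-560 = (v-7)(5v^2+35v+80) + (0)
Last nonzero remainder: 5v^2+35v+80. Dividing through by 5 gives the monic gcd v^2+7v+16.
Then lcm(f, g) = f·g / gcd(f, g); expanding and making the result monic gives the answer.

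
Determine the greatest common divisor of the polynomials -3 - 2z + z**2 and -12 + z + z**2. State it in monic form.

-3 + z

Repeated division with remainder:
  z**2 - 2z - 3 = (z**2 + z - 12) + (-3z + 9)
  z**2 + z - 12 = (-(1/3)z - 4/3)(-3z + 9) + (0)
Last nonzero remainder: -3z + 9. Dividing through by -3 gives the monic gcd z - 3.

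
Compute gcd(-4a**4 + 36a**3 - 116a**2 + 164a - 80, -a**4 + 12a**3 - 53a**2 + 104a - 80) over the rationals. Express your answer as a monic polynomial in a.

a**3 - 8a**2 + 21a - 20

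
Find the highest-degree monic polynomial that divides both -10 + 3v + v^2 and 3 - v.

Euclidean algorithm in ℚ[v]:
  v^2 + 3v - 10 = (-v - 6)(-v + 3) + (8)
  -v + 3 = (-(1/8)v + 3/8)(8) + (0)
The last nonzero remainder is the constant 8, so the polynomials are coprime and gcd = 1.

1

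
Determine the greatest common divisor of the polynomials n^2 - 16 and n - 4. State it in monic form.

n - 4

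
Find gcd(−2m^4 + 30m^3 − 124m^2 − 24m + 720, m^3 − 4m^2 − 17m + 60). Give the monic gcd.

Apply the Euclidean algorithm:
  −2m^4 + 30m^3 − 124m^2 − 24m + 720 = (−2m + 22)(m^3 − 4m^2 − 17m + 60) + (−70m^2 + 470m − 600)
  m^3 − 4m^2 − 17m + 60 = (−(1/70)m − 19/490)(−70m^2 + 470m − 600) + (−(360/49)m + 1800/49)
  −70m^2 + 470m − 600 = ((343/36)m − 49/3)(−(360/49)m + 1800/49) + (0)
Last nonzero remainder: −(360/49)m + 1800/49. Dividing through by −360/49 gives the monic gcd m − 5.

m − 5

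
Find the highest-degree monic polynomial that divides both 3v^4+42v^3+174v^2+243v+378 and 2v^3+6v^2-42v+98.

Euclidean algorithm in ℚ[v]:
  3v^4+42v^3+174v^2+243v+378 = ((3/2)v+33/2)(2v^3+6v^2-42v+98) + (138v^2+789v-1239)
  2v^3+6v^2-42v+98 = ((1/69)v-125/3174)(138v^2+789v-1239) + ((7437/1058)v+52059/1058)
  138v^2+789v-1239 = ((48668/2479)v-62422/2479)((7437/1058)v+52059/1058) + (0)
Last nonzero remainder: (7437/1058)v+52059/1058. Dividing through by 7437/1058 gives the monic gcd v+7.

v+7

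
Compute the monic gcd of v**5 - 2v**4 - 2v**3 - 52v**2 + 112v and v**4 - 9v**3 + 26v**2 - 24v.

v**3 - 6v**2 + 8v

Repeated division with remainder:
  v**5 - 2v**4 - 2v**3 - 52v**2 + 112v = (v + 7)(v**4 - 9v**3 + 26v**2 - 24v) + (35v**3 - 210v**2 + 280v)
  v**4 - 9v**3 + 26v**2 - 24v = ((1/35)v - 3/35)(35v**3 - 210v**2 + 280v) + (0)
Last nonzero remainder: 35v**3 - 210v**2 + 280v. Dividing through by 35 gives the monic gcd v**3 - 6v**2 + 8v.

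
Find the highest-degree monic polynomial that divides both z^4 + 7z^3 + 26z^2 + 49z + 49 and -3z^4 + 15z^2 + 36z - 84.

Apply the Euclidean algorithm:
  z^4 + 7z^3 + 26z^2 + 49z + 49 = (-1/3)(-3z^4 + 15z^2 + 36z - 84) + (7z^3 + 31z^2 + 61z + 21)
  -3z^4 + 15z^2 + 36z - 84 = (-(3/7)z + 93/49)(7z^3 + 31z^2 + 61z + 21) + (-(867/49)z^2 - (3468/49)z - 867/7)
  7z^3 + 31z^2 + 61z + 21 = (-(343/867)z - 49/289)(-(867/49)z^2 - (3468/49)z - 867/7) + (0)
Last nonzero remainder: -(867/49)z^2 - (3468/49)z - 867/7. Dividing through by -867/49 gives the monic gcd z^2 + 4z + 7.

z^2 + 4z + 7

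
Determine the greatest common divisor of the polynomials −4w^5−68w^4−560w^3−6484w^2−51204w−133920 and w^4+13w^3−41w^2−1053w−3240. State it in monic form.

By polynomial division,
  −4w^5−68w^4−560w^3−6484w^2−51204w−133920 = (−4w−16)(w^4+13w^3−41w^2−1053w−3240) + (−516w^3−11352w^2−81012w−185760)
  w^4+13w^3−41w^2−1053w−3240 = (−(1/516)w+3/172)(−516w^3−11352w^2−81012w−185760) + (0)
Last nonzero remainder: −516w^3−11352w^2−81012w−185760. Dividing through by −516 gives the monic gcd w^3+22w^2+157w+360.

w^3+22w^2+157w+360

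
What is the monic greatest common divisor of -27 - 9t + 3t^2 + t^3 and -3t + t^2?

By polynomial division,
  t^3 + 3t^2 - 9t - 27 = (t + 6)(t^2 - 3t) + (9t - 27)
  t^2 - 3t = ((1/9)t)(9t - 27) + (0)
Last nonzero remainder: 9t - 27. Dividing through by 9 gives the monic gcd t - 3.

-3 + t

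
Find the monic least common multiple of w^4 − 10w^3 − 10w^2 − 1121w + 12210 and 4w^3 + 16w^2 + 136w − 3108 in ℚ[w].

w^5 − 17w^4 + 60w^3 − 1051w^2 + 20057w − 85470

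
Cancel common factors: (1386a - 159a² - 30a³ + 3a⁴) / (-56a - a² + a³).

(198 - 51a + 3a²)/(-8 + a)

Apply the Euclidean algorithm:
  3a⁴ - 30a³ - 159a² + 1386a = (3a - 27)(a³ - a² - 56a) + (-18a² - 126a)
  a³ - a² - 56a = (-(1/18)a + 4/9)(-18a² - 126a) + (0)
Last nonzero remainder: -18a² - 126a. Dividing through by -18 gives the monic gcd a² + 7a.
Cancel a² + 7a from numerator and denominator to get the reduced form.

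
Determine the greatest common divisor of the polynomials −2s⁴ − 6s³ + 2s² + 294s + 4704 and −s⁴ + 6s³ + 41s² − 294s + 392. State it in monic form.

Repeated division with remainder:
  −2s⁴ − 6s³ + 2s² + 294s + 4704 = (2)(−s⁴ + 6s³ + 41s² − 294s + 392) + (−18s³ − 80s² + 882s + 3920)
  −s⁴ + 6s³ + 41s² − 294s + 392 = ((1/18)s − 47/81)(−18s³ − 80s² + 882s + 3920) + (−(4408/81)s² + 215992/81)
  −18s³ − 80s² + 882s + 3920 = ((729/2204)s + 810/551)(−(4408/81)s² + 215992/81) + (0)
Last nonzero remainder: −(4408/81)s² + 215992/81. Dividing through by −4408/81 gives the monic gcd s² − 49.

s² − 49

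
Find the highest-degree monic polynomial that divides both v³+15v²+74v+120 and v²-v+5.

1

Apply the Euclidean algorithm:
  v³+15v²+74v+120 = (v+16)(v²-v+5) + (85v+40)
  v²-v+5 = ((1/85)v-5/289)(85v+40) + (1645/289)
  85v+40 = ((4913/329)v+2312/329)(1645/289) + (0)
The last nonzero remainder is the constant 1645/289, so the polynomials are coprime and gcd = 1.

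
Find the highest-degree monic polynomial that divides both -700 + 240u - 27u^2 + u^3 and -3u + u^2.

1

By polynomial division,
  u^3 - 27u^2 + 240u - 700 = (u - 24)(u^2 - 3u) + (168u - 700)
  u^2 - 3u = ((1/168)u + 1/144)(168u - 700) + (175/36)
  168u - 700 = ((864/25)u - 144)(175/36) + (0)
The last nonzero remainder is the constant 175/36, so the polynomials are coprime and gcd = 1.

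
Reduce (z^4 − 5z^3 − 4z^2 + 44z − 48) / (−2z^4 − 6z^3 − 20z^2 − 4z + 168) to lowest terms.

(−z^2 + 6z − 8)/(2z^2 + 4z + 28)

Apply the Euclidean algorithm:
  z^4 − 5z^3 − 4z^2 + 44z − 48 = (−1/2)(−2z^4 − 6z^3 − 20z^2 − 4z + 168) + (−8z^3 − 14z^2 + 42z + 36)
  −2z^4 − 6z^3 − 20z^2 − 4z + 168 = ((1/4)z + 5/16)(−8z^3 − 14z^2 + 42z + 36) + (−(209/8)z^2 − (209/8)z + 627/4)
  −8z^3 − 14z^2 + 42z + 36 = ((64/209)z + 48/209)(−(209/8)z^2 − (209/8)z + 627/4) + (0)
Last nonzero remainder: −(209/8)z^2 − (209/8)z + 627/4. Dividing through by −209/8 gives the monic gcd z^2 + z − 6.
Cancel z^2 + z − 6 from numerator and denominator to get the reduced form.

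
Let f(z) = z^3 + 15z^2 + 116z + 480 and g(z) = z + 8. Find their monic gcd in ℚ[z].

z + 8

Apply the Euclidean algorithm:
  z^3 + 15z^2 + 116z + 480 = (z^2 + 7z + 60)(z + 8) + (0)
The last nonzero remainder z + 8 is already monic.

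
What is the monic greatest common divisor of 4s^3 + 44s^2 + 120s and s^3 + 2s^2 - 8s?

s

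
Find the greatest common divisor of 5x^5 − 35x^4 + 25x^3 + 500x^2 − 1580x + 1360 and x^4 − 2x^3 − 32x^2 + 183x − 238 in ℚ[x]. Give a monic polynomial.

x^3 − 9x^2 + 31x − 34

Euclidean algorithm in ℚ[x]:
  5x^5 − 35x^4 + 25x^3 + 500x^2 − 1580x + 1360 = (5x − 25)(x^4 − 2x^3 − 32x^2 + 183x − 238) + (135x^3 − 1215x^2 + 4185x − 4590)
  x^4 − 2x^3 − 32x^2 + 183x − 238 = ((1/135)x + 7/135)(135x^3 − 1215x^2 + 4185x − 4590) + (0)
Last nonzero remainder: 135x^3 − 1215x^2 + 4185x − 4590. Dividing through by 135 gives the monic gcd x^3 − 9x^2 + 31x − 34.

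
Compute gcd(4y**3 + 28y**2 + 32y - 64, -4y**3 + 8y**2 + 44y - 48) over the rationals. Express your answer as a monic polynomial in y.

y - 1

Repeated division with remainder:
  4y**3 + 28y**2 + 32y - 64 = (-1)(-4y**3 + 8y**2 + 44y - 48) + (36y**2 + 76y - 112)
  -4y**3 + 8y**2 + 44y - 48 = (-(1/9)y + 37/81)(36y**2 + 76y - 112) + (-(256/81)y + 256/81)
  36y**2 + 76y - 112 = (-(729/64)y - 567/16)(-(256/81)y + 256/81) + (0)
Last nonzero remainder: -(256/81)y + 256/81. Dividing through by -256/81 gives the monic gcd y - 1.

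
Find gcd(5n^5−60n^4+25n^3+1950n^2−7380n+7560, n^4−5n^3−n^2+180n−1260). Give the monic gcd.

Euclidean algorithm in ℚ[n]:
  5n^5−60n^4+25n^3+1950n^2−7380n+7560 = (5n−35)(n^4−5n^3−n^2+180n−1260) + (−145n^3+1015n^2+5220n−36540)
  n^4−5n^3−n^2+180n−1260 = (−(1/145)n−2/145)(−145n^3+1015n^2+5220n−36540) + (49n^2−1764)
  −145n^3+1015n^2+5220n−36540 = (−(145/49)n+145/7)(49n^2−1764) + (0)
Last nonzero remainder: 49n^2−1764. Dividing through by 49 gives the monic gcd n^2−36.

n^2−36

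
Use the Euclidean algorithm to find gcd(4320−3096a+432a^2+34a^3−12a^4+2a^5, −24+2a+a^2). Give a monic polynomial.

Repeated division with remainder:
  2a^5−12a^4+34a^3+432a^2−3096a+4320 = (2a^3−16a^2+114a−180)(a^2+2a−24) + (0)
The last nonzero remainder a^2+2a−24 is already monic.

−24+2a+a^2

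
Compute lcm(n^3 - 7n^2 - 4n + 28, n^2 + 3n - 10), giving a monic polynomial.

Apply the Euclidean algorithm:
  n^3 - 7n^2 - 4n + 28 = (n - 10)(n^2 + 3n - 10) + (36n - 72)
  n^2 + 3n - 10 = ((1/36)n + 5/36)(36n - 72) + (0)
Last nonzero remainder: 36n - 72. Dividing through by 36 gives the monic gcd n - 2.
Then lcm(f, g) = f·g / gcd(f, g); expanding and making the result monic gives the answer.

n^4 - 2n^3 - 39n^2 + 8n + 140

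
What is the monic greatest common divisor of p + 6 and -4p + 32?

Repeated division with remainder:
  p + 6 = (-1/4)(-4p + 32) + (14)
  -4p + 32 = (-(2/7)p + 16/7)(14) + (0)
The last nonzero remainder is the constant 14, so the polynomials are coprime and gcd = 1.

1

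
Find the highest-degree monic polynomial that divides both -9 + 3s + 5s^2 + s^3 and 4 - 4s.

-1 + s

Euclidean algorithm in ℚ[s]:
  s^3 + 5s^2 + 3s - 9 = (-(1/4)s^2 - (3/2)s - 9/4)(-4s + 4) + (0)
Last nonzero remainder: -4s + 4. Dividing through by -4 gives the monic gcd s - 1.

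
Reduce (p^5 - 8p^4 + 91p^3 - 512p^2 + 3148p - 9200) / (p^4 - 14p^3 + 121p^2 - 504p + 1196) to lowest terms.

Euclidean algorithm in ℚ[p]:
  p^5 - 8p^4 + 91p^3 - 512p^2 + 3148p - 9200 = (p + 6)(p^4 - 14p^3 + 121p^2 - 504p + 1196) + (54p^3 - 734p^2 + 4976p - 16376)
  p^4 - 14p^3 + 121p^2 - 504p + 1196 = ((1/54)p - 11/1458)(54p^3 - 734p^2 + 4976p - 16376) + ((16996/729)p^2 - (118972/729)p + 781816/729)
  54p^3 - 734p^2 + 4976p - 16376 = ((19683/8498)p - 64881/4249)((16996/729)p^2 - (118972/729)p + 781816/729) + (0)
Last nonzero remainder: (16996/729)p^2 - (118972/729)p + 781816/729. Dividing through by 16996/729 gives the monic gcd p^2 - 7p + 46.
Cancel p^2 - 7p + 46 from numerator and denominator to get the reduced form.

(p^3 - p^2 + 38p - 200)/(p^2 - 7p + 26)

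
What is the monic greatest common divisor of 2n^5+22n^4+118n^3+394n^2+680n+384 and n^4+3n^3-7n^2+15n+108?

Apply the Euclidean algorithm:
  2n^5+22n^4+118n^3+394n^2+680n+384 = (2n+16)(n^4+3n^3-7n^2+15n+108) + (84n^3+476n^2+224n-1344)
  n^4+3n^3-7n^2+15n+108 = ((1/84)n-2/63)(84n^3+476n^2+224n-1344) + ((49/9)n^2+(343/9)n+196/3)
  84n^3+476n^2+224n-1344 = ((108/7)n-144/7)((49/9)n^2+(343/9)n+196/3) + (0)
Last nonzero remainder: (49/9)n^2+(343/9)n+196/3. Dividing through by 49/9 gives the monic gcd n^2+7n+12.

n^2+7n+12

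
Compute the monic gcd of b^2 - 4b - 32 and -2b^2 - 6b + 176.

b - 8

Apply the Euclidean algorithm:
  b^2 - 4b - 32 = (-1/2)(-2b^2 - 6b + 176) + (-7b + 56)
  -2b^2 - 6b + 176 = ((2/7)b + 22/7)(-7b + 56) + (0)
Last nonzero remainder: -7b + 56. Dividing through by -7 gives the monic gcd b - 8.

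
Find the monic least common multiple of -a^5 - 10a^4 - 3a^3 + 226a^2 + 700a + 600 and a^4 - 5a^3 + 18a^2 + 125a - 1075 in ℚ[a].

a^7 + 5a^6 - 4a^5 + 189a^4 + 559a^3 - 6818a^2 - 27100a - 25800

Apply the Euclidean algorithm:
  -a^5 - 10a^4 - 3a^3 + 226a^2 + 700a + 600 = (-a - 15)(a^4 - 5a^3 + 18a^2 + 125a - 1075) + (-60a^3 + 621a^2 + 1500a - 15525)
  a^4 - 5a^3 + 18a^2 + 125a - 1075 = (-(1/60)a - 107/1200)(-60a^3 + 621a^2 + 1500a - 15525) + ((39349/400)a^2 - 39349/16)
  -60a^3 + 621a^2 + 1500a - 15525 = (-(24000/39349)a + 248400/39349)((39349/400)a^2 - 39349/16) + (0)
Last nonzero remainder: (39349/400)a^2 - 39349/16. Dividing through by 39349/400 gives the monic gcd a^2 - 25.
Then lcm(f, g) = f·g / gcd(f, g); expanding and making the result monic gives the answer.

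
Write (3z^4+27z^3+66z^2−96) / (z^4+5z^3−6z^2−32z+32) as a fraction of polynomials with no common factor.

Repeated division with remainder:
  3z^4+27z^3+66z^2−96 = (3)(z^4+5z^3−6z^2−32z+32) + (12z^3+84z^2+96z−192)
  z^4+5z^3−6z^2−32z+32 = ((1/12)z−1/6)(12z^3+84z^2+96z−192) + (0)
Last nonzero remainder: 12z^3+84z^2+96z−192. Dividing through by 12 gives the monic gcd z^3+7z^2+8z−16.
Cancel z^3+7z^2+8z−16 from numerator and denominator to get the reduced form.

(3z+6)/(z−2)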